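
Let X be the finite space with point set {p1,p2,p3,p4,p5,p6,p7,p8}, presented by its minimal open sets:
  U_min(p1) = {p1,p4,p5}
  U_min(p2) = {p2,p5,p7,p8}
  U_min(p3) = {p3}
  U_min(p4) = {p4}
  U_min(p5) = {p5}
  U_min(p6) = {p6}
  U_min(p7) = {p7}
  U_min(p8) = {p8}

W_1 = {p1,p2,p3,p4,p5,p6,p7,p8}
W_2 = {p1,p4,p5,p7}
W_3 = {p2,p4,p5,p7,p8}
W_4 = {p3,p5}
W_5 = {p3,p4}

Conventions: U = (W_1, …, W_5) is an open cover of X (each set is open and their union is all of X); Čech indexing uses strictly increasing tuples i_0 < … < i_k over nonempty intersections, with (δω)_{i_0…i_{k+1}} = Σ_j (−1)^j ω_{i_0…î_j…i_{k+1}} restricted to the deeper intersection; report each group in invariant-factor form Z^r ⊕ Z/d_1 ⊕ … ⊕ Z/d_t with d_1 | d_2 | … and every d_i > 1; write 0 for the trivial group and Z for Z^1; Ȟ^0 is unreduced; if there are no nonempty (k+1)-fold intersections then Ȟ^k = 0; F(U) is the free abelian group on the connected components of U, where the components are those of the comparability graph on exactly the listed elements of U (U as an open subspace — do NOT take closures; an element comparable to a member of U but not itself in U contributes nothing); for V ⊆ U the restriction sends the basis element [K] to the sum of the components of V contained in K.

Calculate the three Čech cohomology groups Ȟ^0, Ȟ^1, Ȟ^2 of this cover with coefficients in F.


nonempty intersections:
  W12={p1,p4,p5,p7} W13={p2,p4,p5,p7,p8} W14={p3,p5} W15={p3,p4} W23={p4,p5,p7} W24={p5} W25={p4} W34={p5} W35={p4} W45={p3}
  W123={p4,p5,p7} W124={p5} W125={p4} W134={p5} W135={p4} W145={p3} W234={p5} W235={p4}
  W1234={p5} W1235={p4}
components per intersection:
  W1: {p1,p2,p4,p5,p7,p8} {p3} {p6}
  W2: {p1,p4,p5} {p7}
  W3: {p2,p5,p7,p8} {p4}
  W4: {p3} {p5}
  W5: {p3} {p4}
  W12: {p1,p4,p5} {p7}
  W13: {p2,p5,p7,p8} {p4}
  W14: {p3} {p5}
  W15: {p3} {p4}
  W23: {p4} {p5} {p7}
  W24: {p5}
  W25: {p4}
  W34: {p5}
  W35: {p4}
  W45: {p3}
  W123: {p4} {p5} {p7}
  W124: {p5}
  W125: {p4}
  W134: {p5}
  W135: {p4}
  W145: {p3}
  W234: {p5}
  W235: {p4}
  W1234: {p5}
  W1235: {p4}
C dims 11,16,10,2; δ0: rk 8, SNF 1^8; δ1: rk 8, SNF 1^8; δ2: rk 2, SNF 1^2
Ȟ^0: (11−8)−0=3 ⇒ Z^3
Ȟ^1: (16−8)−8=0 ⇒ 0
Ȟ^2: (10−2)−8=0 ⇒ 0

Ȟ^0 = Z^3; Ȟ^1 = 0; Ȟ^2 = 0


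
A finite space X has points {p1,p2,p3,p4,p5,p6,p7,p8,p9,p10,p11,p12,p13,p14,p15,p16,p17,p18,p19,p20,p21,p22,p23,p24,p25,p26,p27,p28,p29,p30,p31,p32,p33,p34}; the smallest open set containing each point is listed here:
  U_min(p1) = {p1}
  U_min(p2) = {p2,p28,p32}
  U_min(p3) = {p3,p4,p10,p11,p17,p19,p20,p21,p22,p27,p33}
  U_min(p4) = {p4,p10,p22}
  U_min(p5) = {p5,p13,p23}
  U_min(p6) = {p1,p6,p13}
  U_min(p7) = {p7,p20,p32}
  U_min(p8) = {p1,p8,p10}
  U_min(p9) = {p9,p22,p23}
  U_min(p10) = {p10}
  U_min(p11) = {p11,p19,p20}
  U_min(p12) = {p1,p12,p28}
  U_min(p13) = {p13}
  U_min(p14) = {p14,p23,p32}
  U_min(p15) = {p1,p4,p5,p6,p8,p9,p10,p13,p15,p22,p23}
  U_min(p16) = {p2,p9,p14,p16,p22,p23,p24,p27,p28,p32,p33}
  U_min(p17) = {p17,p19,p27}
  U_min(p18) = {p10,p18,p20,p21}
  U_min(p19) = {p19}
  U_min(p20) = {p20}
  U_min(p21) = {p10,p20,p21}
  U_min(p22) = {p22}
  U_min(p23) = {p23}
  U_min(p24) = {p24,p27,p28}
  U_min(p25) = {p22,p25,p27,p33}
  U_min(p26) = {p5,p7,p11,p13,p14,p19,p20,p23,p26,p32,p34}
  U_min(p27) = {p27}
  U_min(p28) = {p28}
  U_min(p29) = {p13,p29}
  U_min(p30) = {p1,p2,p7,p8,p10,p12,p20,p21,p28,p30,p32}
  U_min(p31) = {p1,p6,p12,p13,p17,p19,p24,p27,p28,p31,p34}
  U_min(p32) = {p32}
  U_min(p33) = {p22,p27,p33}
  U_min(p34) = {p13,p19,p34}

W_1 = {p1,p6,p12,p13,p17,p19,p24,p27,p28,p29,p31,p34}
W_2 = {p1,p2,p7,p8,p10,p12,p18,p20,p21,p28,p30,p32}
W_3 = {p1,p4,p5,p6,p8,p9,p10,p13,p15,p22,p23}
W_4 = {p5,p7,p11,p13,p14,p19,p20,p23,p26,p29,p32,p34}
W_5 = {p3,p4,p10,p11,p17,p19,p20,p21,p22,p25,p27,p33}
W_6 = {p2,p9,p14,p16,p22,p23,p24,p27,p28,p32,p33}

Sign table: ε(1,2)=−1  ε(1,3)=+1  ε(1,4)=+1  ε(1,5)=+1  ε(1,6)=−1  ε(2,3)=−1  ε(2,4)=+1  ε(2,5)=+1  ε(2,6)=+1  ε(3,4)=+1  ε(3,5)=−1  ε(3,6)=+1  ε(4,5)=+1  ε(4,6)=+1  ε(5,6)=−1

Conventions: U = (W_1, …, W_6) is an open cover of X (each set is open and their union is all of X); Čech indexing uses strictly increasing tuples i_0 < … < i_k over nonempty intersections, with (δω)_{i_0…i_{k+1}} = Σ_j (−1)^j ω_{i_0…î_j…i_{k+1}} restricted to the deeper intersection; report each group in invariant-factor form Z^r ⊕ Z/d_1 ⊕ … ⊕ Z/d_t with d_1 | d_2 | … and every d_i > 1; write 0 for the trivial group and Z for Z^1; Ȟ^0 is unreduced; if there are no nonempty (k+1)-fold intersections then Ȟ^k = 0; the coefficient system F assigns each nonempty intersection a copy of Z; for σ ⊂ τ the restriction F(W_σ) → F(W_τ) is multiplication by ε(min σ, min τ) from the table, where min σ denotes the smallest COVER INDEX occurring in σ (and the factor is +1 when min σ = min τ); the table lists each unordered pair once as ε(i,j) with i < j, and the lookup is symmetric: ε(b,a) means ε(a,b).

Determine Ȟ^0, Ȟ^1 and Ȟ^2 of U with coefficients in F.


Ȟ^0 = 0; Ȟ^1 = Z/2; Ȟ^2 = Z

nonempty overlaps:
  W12={p1,p12,p28} W13={p1,p6,p13} W14={p13,p19,p29,p34} W15={p17,p19,p27} W16={p24,p27,p28} W23={p1,p8,p10} W24={p7,p20,p32} W25={p10,p20,p21} W26={p2,p28,p32} W34={p5,p13,p23} W35={p4,p10,p22} W36={p9,p22,p23} W45={p11,p19,p20} W46={p14,p23,p32} W56={p22,p27,p33}
  W123={p1} W126={p28} W134={p13} W145={p19} W156={p27} W235={p10} W245={p20} W246={p32} W346={p23} W356={p22}
C dims 6,15,10; δ0: rk 6, SNF 1^5·2; δ1: rk 9, SNF 1^9
degree 0: 6−6−0 = 0 → Ȟ^0 ≅ 0
degree 1: 15−9−6 = 0 plus torsion [2] → Ȟ^1 ≅ Z/2
degree 2: 10−0−9 = 1 → Ȟ^2 ≅ Z


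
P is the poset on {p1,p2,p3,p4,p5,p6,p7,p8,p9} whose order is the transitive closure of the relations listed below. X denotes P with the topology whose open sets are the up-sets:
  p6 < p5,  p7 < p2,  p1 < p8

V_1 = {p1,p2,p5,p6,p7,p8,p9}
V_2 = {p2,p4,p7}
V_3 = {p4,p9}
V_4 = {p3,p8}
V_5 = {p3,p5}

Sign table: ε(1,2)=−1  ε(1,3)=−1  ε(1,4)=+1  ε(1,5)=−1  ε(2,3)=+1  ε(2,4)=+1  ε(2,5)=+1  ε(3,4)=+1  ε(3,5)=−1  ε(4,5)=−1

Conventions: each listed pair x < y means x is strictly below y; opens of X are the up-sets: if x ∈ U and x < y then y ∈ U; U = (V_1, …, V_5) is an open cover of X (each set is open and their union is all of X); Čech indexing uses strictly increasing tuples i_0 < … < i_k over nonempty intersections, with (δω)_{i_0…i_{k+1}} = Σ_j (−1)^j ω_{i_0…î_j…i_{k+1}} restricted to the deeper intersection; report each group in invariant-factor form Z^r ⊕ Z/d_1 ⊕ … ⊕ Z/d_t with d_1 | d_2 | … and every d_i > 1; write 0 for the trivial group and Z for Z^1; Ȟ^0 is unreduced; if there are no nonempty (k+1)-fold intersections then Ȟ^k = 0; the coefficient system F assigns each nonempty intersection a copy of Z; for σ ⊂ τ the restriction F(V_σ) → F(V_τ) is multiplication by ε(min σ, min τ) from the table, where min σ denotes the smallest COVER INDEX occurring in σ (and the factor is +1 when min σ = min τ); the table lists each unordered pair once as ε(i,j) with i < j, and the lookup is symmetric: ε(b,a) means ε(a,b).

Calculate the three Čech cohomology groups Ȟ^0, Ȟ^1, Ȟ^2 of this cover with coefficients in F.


Ȟ^0 ≅ Z, Ȟ^1 ≅ Z^2, Ȟ^2 ≅ 0

nonempty overlaps:
  V12={p2,p7} V13={p9} V14={p8} V15={p5} V23={p4} V45={p3}
C dims 5,6; δ0: rk 4, SNF 1^4
degree 0: 5−4−0 = 1 → Ȟ^0 ≅ Z
degree 1: 6−0−4 = 2 → Ȟ^1 ≅ Z^2
degree 2: 0−0−0 = 0 → Ȟ^2 ≅ 0


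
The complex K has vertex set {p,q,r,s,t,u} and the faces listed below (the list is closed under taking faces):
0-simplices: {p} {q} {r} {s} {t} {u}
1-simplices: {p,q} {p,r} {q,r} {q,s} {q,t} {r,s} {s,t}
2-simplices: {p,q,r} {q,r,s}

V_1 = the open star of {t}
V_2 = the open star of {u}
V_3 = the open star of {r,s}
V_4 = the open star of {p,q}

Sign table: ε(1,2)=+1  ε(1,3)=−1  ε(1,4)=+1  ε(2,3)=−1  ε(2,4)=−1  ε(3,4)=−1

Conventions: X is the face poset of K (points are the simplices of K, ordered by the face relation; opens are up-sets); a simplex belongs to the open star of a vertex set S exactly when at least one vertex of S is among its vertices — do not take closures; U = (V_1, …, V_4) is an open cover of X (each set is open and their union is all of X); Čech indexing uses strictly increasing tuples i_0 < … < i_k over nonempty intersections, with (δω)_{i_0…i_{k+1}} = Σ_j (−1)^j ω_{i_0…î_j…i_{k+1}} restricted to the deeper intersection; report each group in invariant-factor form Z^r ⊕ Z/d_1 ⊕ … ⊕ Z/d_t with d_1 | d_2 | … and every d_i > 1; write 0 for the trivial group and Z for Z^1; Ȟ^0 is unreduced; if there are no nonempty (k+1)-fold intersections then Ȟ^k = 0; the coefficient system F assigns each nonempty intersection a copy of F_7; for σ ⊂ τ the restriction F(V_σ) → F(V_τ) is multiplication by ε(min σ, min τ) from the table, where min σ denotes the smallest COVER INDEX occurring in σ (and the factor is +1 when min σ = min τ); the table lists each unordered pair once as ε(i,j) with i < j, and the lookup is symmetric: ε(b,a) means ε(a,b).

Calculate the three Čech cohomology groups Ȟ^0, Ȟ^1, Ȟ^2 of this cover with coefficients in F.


Ȟ^0(U;F) ≅ Z/7 ⊕ Z/7, Ȟ^1(U;F) ≅ Z/7, Ȟ^2(U;F) ≅ 0

cover nerve:
  V1={{t},{q,t},{s,t}} V2={{u}} V3={{r},{s},{p,r},{q,r},{q,s},{r,s},{s,t},{p,q,r},{q,r,s}} V4={{p},{q},{p,q},{p,r},{q,r},{q,s},{q,t},{p,q,r},{q,r,s}}
  V13={{s,t}} V14={{q,t}} V34={{p,r},{q,r},{q,s},{p,q,r},{q,r,s}}
C dims 4,3; δ0: rk_F7 2
Ȟ^0: (4−2)−0=2 ⇒ Z/7 ⊕ Z/7
Ȟ^1: (3−0)−2=1 ⇒ Z/7
Ȟ^2: (0−0)−0=0 ⇒ 0


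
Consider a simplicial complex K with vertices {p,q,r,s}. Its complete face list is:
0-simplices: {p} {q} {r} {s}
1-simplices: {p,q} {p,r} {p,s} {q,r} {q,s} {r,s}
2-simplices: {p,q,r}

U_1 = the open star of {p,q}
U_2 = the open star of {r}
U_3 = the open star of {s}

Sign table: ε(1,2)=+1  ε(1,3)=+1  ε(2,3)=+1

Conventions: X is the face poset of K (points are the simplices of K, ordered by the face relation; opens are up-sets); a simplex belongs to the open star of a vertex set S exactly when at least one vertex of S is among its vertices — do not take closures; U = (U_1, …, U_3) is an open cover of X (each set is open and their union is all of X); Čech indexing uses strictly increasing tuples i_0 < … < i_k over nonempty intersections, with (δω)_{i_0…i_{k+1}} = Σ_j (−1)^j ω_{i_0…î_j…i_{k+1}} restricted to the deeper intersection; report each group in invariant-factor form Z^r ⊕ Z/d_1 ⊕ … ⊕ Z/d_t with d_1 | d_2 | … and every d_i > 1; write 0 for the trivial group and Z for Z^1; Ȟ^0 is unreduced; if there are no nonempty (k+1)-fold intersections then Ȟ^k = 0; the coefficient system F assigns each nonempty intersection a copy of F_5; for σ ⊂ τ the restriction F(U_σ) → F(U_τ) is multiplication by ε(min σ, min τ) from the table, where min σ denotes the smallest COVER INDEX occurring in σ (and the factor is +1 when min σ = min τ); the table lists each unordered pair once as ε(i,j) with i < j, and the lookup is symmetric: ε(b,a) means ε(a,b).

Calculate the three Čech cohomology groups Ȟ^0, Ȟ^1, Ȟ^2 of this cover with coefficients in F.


Ȟ^0(U;F) ≅ Z/5,  Ȟ^1(U;F) ≅ Z/5,  Ȟ^2(U;F) ≅ 0

nerve simplices:
  U1={{p},{q},{p,q},{p,r},{p,s},{q,r},{q,s},{p,q,r}} U2={{r},{p,r},{q,r},{r,s},{p,q,r}} U3={{s},{p,s},{q,s},{r,s}}
  U12={{p,r},{q,r},{p,q,r}} U13={{p,s},{q,s}} U23={{r,s}}
C dims 3,3; δ0: rk_F5 2
degree 0: 3−2−0 = 1 → Ȟ^0 ≅ Z/5
degree 1: 3−0−2 = 1 → Ȟ^1 ≅ Z/5
degree 2: 0−0−0 = 0 → Ȟ^2 ≅ 0


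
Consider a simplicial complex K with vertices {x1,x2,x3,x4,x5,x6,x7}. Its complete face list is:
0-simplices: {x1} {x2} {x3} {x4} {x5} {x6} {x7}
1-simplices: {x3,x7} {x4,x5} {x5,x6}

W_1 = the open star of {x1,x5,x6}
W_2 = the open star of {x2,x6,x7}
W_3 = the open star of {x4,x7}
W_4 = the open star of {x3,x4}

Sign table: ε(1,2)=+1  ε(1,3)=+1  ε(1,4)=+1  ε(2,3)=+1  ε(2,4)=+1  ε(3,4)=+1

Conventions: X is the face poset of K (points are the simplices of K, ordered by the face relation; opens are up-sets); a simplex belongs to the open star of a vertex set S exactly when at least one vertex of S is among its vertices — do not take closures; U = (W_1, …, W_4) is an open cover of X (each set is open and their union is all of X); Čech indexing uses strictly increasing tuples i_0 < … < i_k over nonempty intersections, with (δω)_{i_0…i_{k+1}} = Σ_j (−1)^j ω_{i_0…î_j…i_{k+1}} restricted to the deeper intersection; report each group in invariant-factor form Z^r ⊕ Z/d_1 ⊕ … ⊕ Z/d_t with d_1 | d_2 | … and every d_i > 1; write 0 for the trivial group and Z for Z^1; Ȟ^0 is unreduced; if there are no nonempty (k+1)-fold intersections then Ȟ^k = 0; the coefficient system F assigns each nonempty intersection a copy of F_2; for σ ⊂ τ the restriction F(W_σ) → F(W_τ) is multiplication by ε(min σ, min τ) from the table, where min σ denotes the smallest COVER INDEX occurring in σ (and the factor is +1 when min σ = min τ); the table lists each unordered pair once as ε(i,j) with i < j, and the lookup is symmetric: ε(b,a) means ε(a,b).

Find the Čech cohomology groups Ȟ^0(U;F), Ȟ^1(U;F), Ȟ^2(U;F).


cover nerve:
  W1={{x1},{x5},{x6},{x4,x5},{x5,x6}} W2={{x2},{x6},{x7},{x3,x7},{x5,x6}} W3={{x4},{x7},{x3,x7},{x4,x5}} W4={{x3},{x4},{x3,x7},{x4,x5}}
  W12={{x6},{x5,x6}} W13={{x4,x5}} W14={{x4,x5}} W23={{x7},{x3,x7}} W24={{x3,x7}} W34={{x4},{x3,x7},{x4,x5}}
  W134={{x4,x5}} W234={{x3,x7}}
C dims 4,6,2; δ0: rk_F2 3; δ1: rk_F2 2
Ȟ^0: (4−3)−0=1 ⇒ Z/2
Ȟ^1: (6−2)−3=1 ⇒ Z/2
Ȟ^2: (2−0)−2=0 ⇒ 0

Ȟ^0 = Z/2,  Ȟ^1 = Z/2,  Ȟ^2 = 0


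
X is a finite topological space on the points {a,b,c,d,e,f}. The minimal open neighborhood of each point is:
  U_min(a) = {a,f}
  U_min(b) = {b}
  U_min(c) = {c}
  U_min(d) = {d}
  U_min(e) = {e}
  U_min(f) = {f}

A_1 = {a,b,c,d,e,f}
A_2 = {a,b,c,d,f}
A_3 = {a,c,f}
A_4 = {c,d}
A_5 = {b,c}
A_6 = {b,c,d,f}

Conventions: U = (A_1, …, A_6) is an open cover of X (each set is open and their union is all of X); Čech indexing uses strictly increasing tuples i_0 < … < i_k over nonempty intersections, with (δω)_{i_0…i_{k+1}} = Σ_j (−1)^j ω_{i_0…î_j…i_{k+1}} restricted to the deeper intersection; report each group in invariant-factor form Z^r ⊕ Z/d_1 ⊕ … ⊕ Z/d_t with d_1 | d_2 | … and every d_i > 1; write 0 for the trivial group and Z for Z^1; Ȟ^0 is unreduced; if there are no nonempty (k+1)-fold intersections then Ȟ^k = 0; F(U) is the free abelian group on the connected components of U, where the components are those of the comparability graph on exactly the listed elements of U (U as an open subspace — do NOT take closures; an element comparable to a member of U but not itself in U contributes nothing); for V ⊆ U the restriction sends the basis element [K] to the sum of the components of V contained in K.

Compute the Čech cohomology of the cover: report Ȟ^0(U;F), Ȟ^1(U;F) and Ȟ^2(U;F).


Ȟ^0 = Z^5,  Ȟ^1 = 0,  Ȟ^2 = 0

nonempty overlaps:
  A12={a,b,c,d,f} A13={a,c,f} A14={c,d} A15={b,c} A16={b,c,d,f} A23={a,c,f} A24={c,d} A25={b,c} A26={b,c,d,f} A34={c} A35={c} A36={c,f} A45={c} A46={c,d} A56={b,c}
  A123={a,c,f} A124={c,d} A125={b,c} A126={b,c,d,f} A134={c} A135={c} A136={c,f} A145={c} A146={c,d} A156={b,c} A234={c} A235={c} A236={c,f} A245={c} A246={c,d} A256={b,c} A345={c} A346={c} A356={c} A456={c}
  A1234={c} A1235={c} A1236={c,f} A1245={c} A1246={c,d} A1256={b,c} A1345={c} A1346={c} A1356={c} A1456={c} A2345={c} A2346={c} A2356={c} A2456={c} A3456={c}
  A12345={c} A12346={c} A12356={c} A12456={c} A13456={c} A23456={c}
  A123456={c}
components per intersection:
  A1: {a,f} {b} {c} {d} {e}
  A2: {a,f} {b} {c} {d}
  A3: {a,f} {c}
  A4: {c} {d}
  A5: {b} {c}
  A6: {b} {c} {d} {f}
  A12: {a,f} {b} {c} {d}
  A13: {a,f} {c}
  A14: {c} {d}
  A15: {b} {c}
  A16: {b} {c} {d} {f}
  A23: {a,f} {c}
  A24: {c} {d}
  A25: {b} {c}
  A26: {b} {c} {d} {f}
  A34: {c}
  A35: {c}
  A36: {c} {f}
  A45: {c}
  A46: {c} {d}
  A56: {b} {c}
  A123: {a,f} {c}
  A124: {c} {d}
  A125: {b} {c}
  A126: {b} {c} {d} {f}
  A134: {c}
  A135: {c}
  A136: {c} {f}
  A145: {c}
  A146: {c} {d}
  A156: {b} {c}
  A234: {c}
  A235: {c}
  A236: {c} {f}
  A245: {c}
  A246: {c} {d}
  A256: {b} {c}
  A345: {c}
  A346: {c}
  A356: {c}
  A456: {c}
  A1234: {c}
  A1235: {c}
  A1236: {c} {f}
  A1245: {c}
  A1246: {c} {d}
  A1256: {b} {c}
  A1345: {c}
  A1346: {c}
  A1356: {c}
  A1456: {c}
  A2345: {c}
  A2346: {c}
  A2356: {c}
  A2456: {c}
  A3456: {c}
  A12345: {c}
  A12346: {c}
  A12356: {c}
  A12456: {c}
  A13456: {c}
  A23456: {c}
  A123456: {c}
C dims 19,33,32,18; δ0: rk 14, SNF 1^14; δ1: rk 19, SNF 1^19; δ2: rk 13, SNF 1^13
degree 0: 19−14−0 = 5 → Ȟ^0 ≅ Z^5
degree 1: 33−19−14 = 0 → Ȟ^1 ≅ 0
degree 2: 32−13−19 = 0 → Ȟ^2 ≅ 0


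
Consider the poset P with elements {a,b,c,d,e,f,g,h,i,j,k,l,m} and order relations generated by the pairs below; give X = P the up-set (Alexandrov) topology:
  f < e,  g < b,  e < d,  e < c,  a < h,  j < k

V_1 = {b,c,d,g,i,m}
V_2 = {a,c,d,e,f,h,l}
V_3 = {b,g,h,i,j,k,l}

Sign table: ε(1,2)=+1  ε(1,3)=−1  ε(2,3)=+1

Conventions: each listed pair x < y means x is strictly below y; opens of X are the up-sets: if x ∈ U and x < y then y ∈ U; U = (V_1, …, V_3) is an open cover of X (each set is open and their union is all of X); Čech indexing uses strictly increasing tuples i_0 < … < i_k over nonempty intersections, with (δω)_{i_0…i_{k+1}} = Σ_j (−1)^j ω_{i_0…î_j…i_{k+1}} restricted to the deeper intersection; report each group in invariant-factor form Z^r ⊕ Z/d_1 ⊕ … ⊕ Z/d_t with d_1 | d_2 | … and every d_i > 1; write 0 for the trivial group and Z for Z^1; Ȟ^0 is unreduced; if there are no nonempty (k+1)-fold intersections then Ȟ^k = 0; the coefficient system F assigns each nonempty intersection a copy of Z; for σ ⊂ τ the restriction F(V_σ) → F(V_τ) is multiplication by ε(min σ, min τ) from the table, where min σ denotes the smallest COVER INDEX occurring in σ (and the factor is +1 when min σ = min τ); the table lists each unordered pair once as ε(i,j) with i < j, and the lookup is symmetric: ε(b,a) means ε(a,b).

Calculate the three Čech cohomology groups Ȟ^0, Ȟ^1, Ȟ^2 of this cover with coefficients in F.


Ȟ^0 ≅ 0, Ȟ^1 ≅ Z/2 and Ȟ^2 ≅ 0

nerve of the cover:
  V12={c,d} V13={b,g,i} V23={h,l}
C dims 3,3; δ0: rk 3, SNF 1^2·2
Ȟ^0 = (3 − 3) − 0 = 0, so Ȟ^0 ≅ 0
Ȟ^1 = (3 − 0) − 3 = 0 plus torsion [2], so Ȟ^1 ≅ Z/2
Ȟ^2 = (0 − 0) − 0 = 0, so Ȟ^2 ≅ 0


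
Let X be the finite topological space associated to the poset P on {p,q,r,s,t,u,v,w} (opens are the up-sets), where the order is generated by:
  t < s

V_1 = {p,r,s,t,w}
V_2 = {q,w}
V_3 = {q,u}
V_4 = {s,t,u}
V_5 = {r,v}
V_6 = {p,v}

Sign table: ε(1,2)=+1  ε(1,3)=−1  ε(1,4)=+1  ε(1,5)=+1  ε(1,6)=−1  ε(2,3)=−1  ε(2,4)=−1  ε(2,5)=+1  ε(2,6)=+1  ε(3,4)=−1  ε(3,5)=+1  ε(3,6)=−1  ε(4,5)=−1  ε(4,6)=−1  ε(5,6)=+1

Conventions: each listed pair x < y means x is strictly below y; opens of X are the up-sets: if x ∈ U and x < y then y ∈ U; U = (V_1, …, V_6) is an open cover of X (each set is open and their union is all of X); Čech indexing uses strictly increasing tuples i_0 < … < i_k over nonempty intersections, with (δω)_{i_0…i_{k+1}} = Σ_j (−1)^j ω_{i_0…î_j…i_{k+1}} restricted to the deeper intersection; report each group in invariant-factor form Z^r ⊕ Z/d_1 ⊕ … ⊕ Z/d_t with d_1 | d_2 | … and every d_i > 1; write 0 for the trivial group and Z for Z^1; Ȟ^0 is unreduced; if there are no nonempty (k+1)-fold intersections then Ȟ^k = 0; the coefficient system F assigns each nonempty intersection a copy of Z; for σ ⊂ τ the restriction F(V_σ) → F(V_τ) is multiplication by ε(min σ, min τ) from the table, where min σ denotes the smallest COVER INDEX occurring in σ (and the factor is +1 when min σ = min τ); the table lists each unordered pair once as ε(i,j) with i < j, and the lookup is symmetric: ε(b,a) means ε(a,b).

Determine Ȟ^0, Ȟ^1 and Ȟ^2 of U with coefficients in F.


Ȟ^0 ≅ 0, Ȟ^1 ≅ Z ⊕ Z/2 and Ȟ^2 ≅ 0

cover nerve:
  V12={w} V14={s,t} V15={r} V16={p} V23={q} V34={u} V56={v}
C dims 6,7; δ0: rk 6, SNF 1^5·2
Ȟ^0: (6−6)−0=0 ⇒ 0
Ȟ^1: (7−0)−6=1 plus torsion [2] ⇒ Z ⊕ Z/2
Ȟ^2: (0−0)−0=0 ⇒ 0


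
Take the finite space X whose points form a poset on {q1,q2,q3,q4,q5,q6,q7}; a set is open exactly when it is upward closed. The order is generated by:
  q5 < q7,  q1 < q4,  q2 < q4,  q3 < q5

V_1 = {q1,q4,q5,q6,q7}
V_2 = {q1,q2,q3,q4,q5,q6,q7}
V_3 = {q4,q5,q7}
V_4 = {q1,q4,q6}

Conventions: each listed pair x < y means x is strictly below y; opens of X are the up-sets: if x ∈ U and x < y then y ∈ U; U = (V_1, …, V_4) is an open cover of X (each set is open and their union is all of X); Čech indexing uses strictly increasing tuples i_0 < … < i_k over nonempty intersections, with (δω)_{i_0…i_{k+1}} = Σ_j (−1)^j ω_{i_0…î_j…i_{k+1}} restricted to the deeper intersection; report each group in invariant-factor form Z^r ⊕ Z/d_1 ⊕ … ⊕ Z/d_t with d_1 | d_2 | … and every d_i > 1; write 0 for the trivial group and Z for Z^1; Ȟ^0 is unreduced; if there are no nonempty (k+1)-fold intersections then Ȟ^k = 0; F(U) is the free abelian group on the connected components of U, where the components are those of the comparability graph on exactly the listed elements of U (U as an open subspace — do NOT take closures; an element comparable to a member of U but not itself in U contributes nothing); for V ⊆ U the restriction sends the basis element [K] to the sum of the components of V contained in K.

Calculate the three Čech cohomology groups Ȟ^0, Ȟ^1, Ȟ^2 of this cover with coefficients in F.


nerve of the cover:
  V12={q1,q4,q5,q6,q7} V13={q4,q5,q7} V14={q1,q4,q6} V23={q4,q5,q7} V24={q1,q4,q6} V34={q4}
  V123={q4,q5,q7} V124={q1,q4,q6} V134={q4} V234={q4}
  V1234={q4}
components per intersection:
  V1: {q1,q4} {q5,q7} {q6}
  V2: {q1,q2,q4} {q3,q5,q7} {q6}
  V3: {q4} {q5,q7}
  V4: {q1,q4} {q6}
  V12: {q1,q4} {q5,q7} {q6}
  V13: {q4} {q5,q7}
  V14: {q1,q4} {q6}
  V23: {q4} {q5,q7}
  V24: {q1,q4} {q6}
  V34: {q4}
  V123: {q4} {q5,q7}
  V124: {q1,q4} {q6}
  V134: {q4}
  V234: {q4}
  V1234: {q4}
C dims 10,12,6,1; δ0: rk 7, SNF 1^7; δ1: rk 5, SNF 1^5; δ2: rk 1, SNF 1^1
Ȟ^0 = (10 − 7) − 0 = 3, so Ȟ^0 ≅ Z^3
Ȟ^1 = (12 − 5) − 7 = 0, so Ȟ^1 ≅ 0
Ȟ^2 = (6 − 1) − 5 = 0, so Ȟ^2 ≅ 0

Ȟ^0 = Z^3,  Ȟ^1 = 0,  Ȟ^2 = 0


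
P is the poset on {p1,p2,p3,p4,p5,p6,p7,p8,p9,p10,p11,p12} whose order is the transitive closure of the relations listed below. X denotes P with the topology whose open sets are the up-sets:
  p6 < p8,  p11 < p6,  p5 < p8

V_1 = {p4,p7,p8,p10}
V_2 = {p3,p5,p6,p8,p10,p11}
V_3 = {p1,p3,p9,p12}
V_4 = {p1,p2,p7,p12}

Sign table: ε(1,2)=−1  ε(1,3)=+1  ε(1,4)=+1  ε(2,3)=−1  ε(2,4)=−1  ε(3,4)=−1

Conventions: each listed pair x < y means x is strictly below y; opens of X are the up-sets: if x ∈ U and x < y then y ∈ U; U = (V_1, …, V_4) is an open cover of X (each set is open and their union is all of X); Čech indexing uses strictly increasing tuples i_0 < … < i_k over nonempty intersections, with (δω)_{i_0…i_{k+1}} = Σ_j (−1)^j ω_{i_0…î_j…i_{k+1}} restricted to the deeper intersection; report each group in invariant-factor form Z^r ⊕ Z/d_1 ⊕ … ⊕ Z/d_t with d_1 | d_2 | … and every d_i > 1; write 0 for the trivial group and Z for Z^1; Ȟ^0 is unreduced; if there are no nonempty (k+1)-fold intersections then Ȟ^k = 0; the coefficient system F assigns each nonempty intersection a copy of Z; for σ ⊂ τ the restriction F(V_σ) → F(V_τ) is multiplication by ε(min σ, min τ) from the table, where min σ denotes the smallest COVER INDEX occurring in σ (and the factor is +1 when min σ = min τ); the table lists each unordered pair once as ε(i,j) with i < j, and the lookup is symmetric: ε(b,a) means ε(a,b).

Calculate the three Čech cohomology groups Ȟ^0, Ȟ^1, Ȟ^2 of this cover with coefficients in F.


Ȟ^0 = 0; Ȟ^1 = Z/2; Ȟ^2 = 0

nonempty intersections:
  V12={p8,p10} V14={p7} V23={p3} V34={p1,p12}
C dims 4,4; δ0: rk 4, SNF 1^3·2
Ȟ^0: (4−4)−0=0 ⇒ 0
Ȟ^1: (4−0)−4=0 plus torsion [2] ⇒ Z/2
Ȟ^2: (0−0)−0=0 ⇒ 0


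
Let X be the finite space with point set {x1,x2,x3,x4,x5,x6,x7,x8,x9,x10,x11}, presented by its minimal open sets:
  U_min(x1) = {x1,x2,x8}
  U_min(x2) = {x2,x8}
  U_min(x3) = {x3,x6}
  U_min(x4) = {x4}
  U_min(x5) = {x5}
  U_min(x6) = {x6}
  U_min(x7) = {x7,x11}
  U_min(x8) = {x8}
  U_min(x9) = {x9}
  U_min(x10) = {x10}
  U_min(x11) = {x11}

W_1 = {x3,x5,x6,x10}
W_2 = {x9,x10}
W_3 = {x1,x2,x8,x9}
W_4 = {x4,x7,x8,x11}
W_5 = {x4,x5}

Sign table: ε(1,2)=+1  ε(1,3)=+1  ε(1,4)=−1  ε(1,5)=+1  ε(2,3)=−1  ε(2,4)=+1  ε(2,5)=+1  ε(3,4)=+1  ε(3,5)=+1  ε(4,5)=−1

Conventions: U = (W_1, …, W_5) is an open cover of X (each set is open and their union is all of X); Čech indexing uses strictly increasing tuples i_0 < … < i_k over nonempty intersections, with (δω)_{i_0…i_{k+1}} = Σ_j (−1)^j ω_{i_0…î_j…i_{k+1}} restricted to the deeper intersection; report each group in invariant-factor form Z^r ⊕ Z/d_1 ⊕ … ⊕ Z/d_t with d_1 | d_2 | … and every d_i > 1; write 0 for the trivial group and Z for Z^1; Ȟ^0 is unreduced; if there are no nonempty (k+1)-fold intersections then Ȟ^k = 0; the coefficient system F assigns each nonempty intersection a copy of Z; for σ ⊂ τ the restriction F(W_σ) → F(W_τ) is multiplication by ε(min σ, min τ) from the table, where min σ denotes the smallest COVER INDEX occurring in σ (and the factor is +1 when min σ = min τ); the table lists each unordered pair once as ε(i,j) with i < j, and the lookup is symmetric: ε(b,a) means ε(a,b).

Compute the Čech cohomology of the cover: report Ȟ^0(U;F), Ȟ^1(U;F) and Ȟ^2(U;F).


nerve of the cover:
  W12={x10} W15={x5} W23={x9} W34={x8} W45={x4}
C dims 5,5; δ0: rk 4, SNF 1^4
Ȟ^0 = (5 − 4) − 0 = 1, so Ȟ^0 ≅ Z
Ȟ^1 = (5 − 0) − 4 = 1, so Ȟ^1 ≅ Z
Ȟ^2 = (0 − 0) − 0 = 0, so Ȟ^2 ≅ 0

Ȟ^0(U;F) ≅ Z; Ȟ^1(U;F) ≅ Z; Ȟ^2(U;F) ≅ 0


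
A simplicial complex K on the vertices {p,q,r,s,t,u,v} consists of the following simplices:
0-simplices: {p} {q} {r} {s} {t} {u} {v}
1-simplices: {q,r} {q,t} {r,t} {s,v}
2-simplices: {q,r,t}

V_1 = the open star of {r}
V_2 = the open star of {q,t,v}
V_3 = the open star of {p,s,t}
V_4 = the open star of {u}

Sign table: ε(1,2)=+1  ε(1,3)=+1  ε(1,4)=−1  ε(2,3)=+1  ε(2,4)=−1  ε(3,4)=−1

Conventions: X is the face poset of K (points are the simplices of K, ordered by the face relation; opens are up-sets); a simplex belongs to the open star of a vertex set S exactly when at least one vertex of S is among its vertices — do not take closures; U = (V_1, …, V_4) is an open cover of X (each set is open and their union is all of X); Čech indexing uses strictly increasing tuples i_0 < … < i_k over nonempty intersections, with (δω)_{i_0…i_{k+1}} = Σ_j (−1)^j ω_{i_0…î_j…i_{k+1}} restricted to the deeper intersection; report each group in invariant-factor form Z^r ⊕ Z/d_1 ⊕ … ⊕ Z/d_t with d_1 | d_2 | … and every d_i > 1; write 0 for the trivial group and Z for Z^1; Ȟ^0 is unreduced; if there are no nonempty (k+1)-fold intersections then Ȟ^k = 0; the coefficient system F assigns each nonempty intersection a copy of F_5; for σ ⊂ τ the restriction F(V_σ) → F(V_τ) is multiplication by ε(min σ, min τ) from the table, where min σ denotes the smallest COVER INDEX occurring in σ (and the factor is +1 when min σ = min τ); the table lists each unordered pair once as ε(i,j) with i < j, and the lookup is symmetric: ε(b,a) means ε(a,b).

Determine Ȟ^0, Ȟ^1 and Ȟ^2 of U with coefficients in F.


nerve of the cover:
  V1={{r},{q,r},{r,t},{q,r,t}} V2={{q},{t},{v},{q,r},{q,t},{r,t},{s,v},{q,r,t}} V3={{p},{s},{t},{q,t},{r,t},{s,v},{q,r,t}} V4={{u}}
  V12={{q,r},{r,t},{q,r,t}} V13={{r,t},{q,r,t}} V23={{t},{q,t},{r,t},{s,v},{q,r,t}}
  V123={{r,t},{q,r,t}}
C dims 4,3,1; δ0: rk_F5 2; δ1: rk_F5 1
Ȟ^0 = (4 − 2) − 0 = 2, so Ȟ^0 ≅ Z/5 ⊕ Z/5
Ȟ^1 = (3 − 1) − 2 = 0, so Ȟ^1 ≅ 0
Ȟ^2 = (1 − 0) − 1 = 0, so Ȟ^2 ≅ 0

Ȟ^0 = Z/5 ⊕ Z/5, Ȟ^1 = 0 and Ȟ^2 = 0


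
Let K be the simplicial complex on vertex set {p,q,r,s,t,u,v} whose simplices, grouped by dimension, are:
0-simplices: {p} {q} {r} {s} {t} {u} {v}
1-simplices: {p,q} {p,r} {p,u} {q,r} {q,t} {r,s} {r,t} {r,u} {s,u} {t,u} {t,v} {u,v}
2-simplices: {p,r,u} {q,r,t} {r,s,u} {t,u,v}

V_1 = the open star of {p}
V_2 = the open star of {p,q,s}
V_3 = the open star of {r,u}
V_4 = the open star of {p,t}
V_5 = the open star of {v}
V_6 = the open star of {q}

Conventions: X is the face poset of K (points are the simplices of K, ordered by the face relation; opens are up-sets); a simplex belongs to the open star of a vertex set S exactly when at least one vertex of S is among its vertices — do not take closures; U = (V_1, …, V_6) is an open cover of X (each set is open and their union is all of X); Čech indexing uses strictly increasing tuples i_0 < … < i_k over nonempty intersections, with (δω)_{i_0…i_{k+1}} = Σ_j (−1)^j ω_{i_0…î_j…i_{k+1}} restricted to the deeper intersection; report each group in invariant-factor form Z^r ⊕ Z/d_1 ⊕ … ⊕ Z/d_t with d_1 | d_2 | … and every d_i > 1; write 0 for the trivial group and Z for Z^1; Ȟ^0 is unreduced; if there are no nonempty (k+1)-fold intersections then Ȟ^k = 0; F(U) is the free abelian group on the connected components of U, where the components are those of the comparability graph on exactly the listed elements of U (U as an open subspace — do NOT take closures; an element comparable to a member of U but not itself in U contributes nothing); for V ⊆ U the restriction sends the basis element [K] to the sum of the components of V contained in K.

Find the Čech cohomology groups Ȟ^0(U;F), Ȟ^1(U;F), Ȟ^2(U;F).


nerve simplices:
  V1={{p},{p,q},{p,r},{p,u},{p,r,u}} V2={{p},{q},{s},{p,q},{p,r},{p,u},{q,r},{q,t},{r,s},{s,u},{p,r,u},{q,r,t},{r,s,u}} V3={{r},{u},{p,r},{p,u},{q,r},{r,s},{r,t},{r,u},{s,u},{t,u},{u,v},{p,r,u},{q,r,t},{r,s,u},{t,u,v}} V4={{p},{t},{p,q},{p,r},{p,u},{q,t},{r,t},{t,u},{t,v},{p,r,u},{q,r,t},{t,u,v}} V5={{v},{t,v},{u,v},{t,u,v}} V6={{q},{p,q},{q,r},{q,t},{q,r,t}}
  V12={{p},{p,q},{p,r},{p,u},{p,r,u}} V13={{p,r},{p,u},{p,r,u}} V14={{p},{p,q},{p,r},{p,u},{p,r,u}} V16={{p,q}} V23={{p,r},{p,u},{q,r},{r,s},{s,u},{p,r,u},{q,r,t},{r,s,u}} V24={{p},{p,q},{p,r},{p,u},{q,t},{p,r,u},{q,r,t}} V26={{q},{p,q},{q,r},{q,t},{q,r,t}} V34={{p,r},{p,u},{r,t},{t,u},{p,r,u},{q,r,t},{t,u,v}} V35={{u,v},{t,u,v}} V36={{q,r},{q,r,t}} V45={{t,v},{t,u,v}} V46={{p,q},{q,t},{q,r,t}}
  V123={{p,r},{p,u},{p,r,u}} V124={{p},{p,q},{p,r},{p,u},{p,r,u}} V126={{p,q}} V134={{p,r},{p,u},{p,r,u}} V146={{p,q}} V234={{p,r},{p,u},{p,r,u},{q,r,t}} V236={{q,r},{q,r,t}} V246={{p,q},{q,t},{q,r,t}} V345={{t,u,v}} V346={{q,r,t}}
  V1234={{p,r},{p,u},{p,r,u}} V1246={{p,q}} V2346={{q,r,t}}
components per intersection:
  V1: {{p},{p,q},{p,r},{p,u},{p,r,u}}
  V2: {{p},{q},{p,q},{p,r},{p,u},{q,r},{q,t},{p,r,u},{q,r,t}} {{s},{r,s},{s,u},{r,s,u}}
  V3: {{r},{u},{p,r},{p,u},{q,r},{r,s},{r,t},{r,u},{s,u},{t,u},{u,v},{p,r,u},{q,r,t},{r,s,u},{t,u,v}}
  V4: {{p},{p,q},{p,r},{p,u},{p,r,u}} {{t},{q,t},{r,t},{t,u},{t,v},{q,r,t},{t,u,v}}
  V5: {{v},{t,v},{u,v},{t,u,v}}
  V6: {{q},{p,q},{q,r},{q,t},{q,r,t}}
  V12: {{p},{p,q},{p,r},{p,u},{p,r,u}}
  V13: {{p,r},{p,u},{p,r,u}}
  V14: {{p},{p,q},{p,r},{p,u},{p,r,u}}
  V16: {{p,q}}
  V23: {{p,r},{p,u},{p,r,u}} {{q,r},{q,r,t}} {{r,s},{s,u},{r,s,u}}
  V24: {{p},{p,q},{p,r},{p,u},{p,r,u}} {{q,t},{q,r,t}}
  V26: {{q},{p,q},{q,r},{q,t},{q,r,t}}
  V34: {{p,r},{p,u},{p,r,u}} {{r,t},{q,r,t}} {{t,u},{t,u,v}}
  V35: {{u,v},{t,u,v}}
  V36: {{q,r},{q,r,t}}
  V45: {{t,v},{t,u,v}}
  V46: {{p,q}} {{q,t},{q,r,t}}
  V123: {{p,r},{p,u},{p,r,u}}
  V124: {{p},{p,q},{p,r},{p,u},{p,r,u}}
  V126: {{p,q}}
  V134: {{p,r},{p,u},{p,r,u}}
  V146: {{p,q}}
  V234: {{p,r},{p,u},{p,r,u}} {{q,r,t}}
  V236: {{q,r},{q,r,t}}
  V246: {{p,q}} {{q,t},{q,r,t}}
  V345: {{t,u,v}}
  V346: {{q,r,t}}
  V1234: {{p,r},{p,u},{p,r,u}}
  V1246: {{p,q}}
  V2346: {{q,r,t}}
C dims 8,18,12,3; δ0: rk 7, SNF 1^7; δ1: rk 9, SNF 1^9; δ2: rk 3, SNF 1^3
degree 0: 8−7−0 = 1 → Ȟ^0 ≅ Z
degree 1: 18−9−7 = 2 → Ȟ^1 ≅ Z^2
degree 2: 12−3−9 = 0 → Ȟ^2 ≅ 0

Ȟ^0 = Z, Ȟ^1 = Z^2 and Ȟ^2 = 0


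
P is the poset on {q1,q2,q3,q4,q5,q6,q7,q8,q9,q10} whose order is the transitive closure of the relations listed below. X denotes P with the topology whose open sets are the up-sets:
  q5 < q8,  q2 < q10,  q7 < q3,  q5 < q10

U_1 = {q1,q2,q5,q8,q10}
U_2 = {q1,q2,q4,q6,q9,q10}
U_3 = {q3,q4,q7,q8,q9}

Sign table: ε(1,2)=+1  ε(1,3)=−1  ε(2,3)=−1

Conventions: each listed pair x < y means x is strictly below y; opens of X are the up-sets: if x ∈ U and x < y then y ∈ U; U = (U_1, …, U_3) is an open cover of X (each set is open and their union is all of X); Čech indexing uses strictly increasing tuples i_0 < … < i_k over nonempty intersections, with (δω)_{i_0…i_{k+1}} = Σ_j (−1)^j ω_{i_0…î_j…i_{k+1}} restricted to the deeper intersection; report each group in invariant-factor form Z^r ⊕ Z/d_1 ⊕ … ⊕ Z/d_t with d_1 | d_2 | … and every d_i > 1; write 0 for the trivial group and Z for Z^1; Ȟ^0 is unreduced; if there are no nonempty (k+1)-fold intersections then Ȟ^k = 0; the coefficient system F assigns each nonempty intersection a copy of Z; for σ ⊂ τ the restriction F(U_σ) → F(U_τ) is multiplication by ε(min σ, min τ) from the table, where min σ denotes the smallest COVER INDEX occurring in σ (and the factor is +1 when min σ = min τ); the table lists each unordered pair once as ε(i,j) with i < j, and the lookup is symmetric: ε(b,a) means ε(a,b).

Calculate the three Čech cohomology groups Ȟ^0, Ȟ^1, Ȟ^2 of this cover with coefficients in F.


nerve simplices:
  U12={q1,q2,q10} U13={q8} U23={q4,q9}
C dims 3,3; δ0: rk 2, SNF 1^2
degree 0: 3−2−0 = 1 → Ȟ^0 ≅ Z
degree 1: 3−0−2 = 1 → Ȟ^1 ≅ Z
degree 2: 0−0−0 = 0 → Ȟ^2 ≅ 0

Ȟ^0 = Z; Ȟ^1 = Z; Ȟ^2 = 0


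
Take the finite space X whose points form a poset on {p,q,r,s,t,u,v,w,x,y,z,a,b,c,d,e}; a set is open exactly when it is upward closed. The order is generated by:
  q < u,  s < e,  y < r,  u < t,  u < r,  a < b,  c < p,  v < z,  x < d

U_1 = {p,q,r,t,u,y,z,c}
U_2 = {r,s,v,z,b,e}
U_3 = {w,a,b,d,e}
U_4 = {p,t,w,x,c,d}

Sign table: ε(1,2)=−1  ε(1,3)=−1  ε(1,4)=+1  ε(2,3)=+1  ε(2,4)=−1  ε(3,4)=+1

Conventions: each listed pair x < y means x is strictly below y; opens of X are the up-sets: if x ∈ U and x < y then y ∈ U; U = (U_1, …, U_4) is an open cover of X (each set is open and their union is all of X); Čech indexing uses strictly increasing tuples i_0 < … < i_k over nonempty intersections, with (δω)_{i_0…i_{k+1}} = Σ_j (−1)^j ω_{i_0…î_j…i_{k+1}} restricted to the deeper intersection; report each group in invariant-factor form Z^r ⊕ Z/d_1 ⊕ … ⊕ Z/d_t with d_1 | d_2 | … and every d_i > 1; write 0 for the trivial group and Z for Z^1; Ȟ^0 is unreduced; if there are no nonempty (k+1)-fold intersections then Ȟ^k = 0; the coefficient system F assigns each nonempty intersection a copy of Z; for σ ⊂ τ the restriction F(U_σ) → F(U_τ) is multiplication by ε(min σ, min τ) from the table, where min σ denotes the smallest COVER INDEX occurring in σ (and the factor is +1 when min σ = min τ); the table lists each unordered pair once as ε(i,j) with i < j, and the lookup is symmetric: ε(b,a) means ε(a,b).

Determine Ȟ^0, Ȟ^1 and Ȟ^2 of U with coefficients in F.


nerve simplices:
  U12={r,z} U14={p,t,c} U23={b,e} U34={w,d}
C dims 4,4; δ0: rk 4, SNF 1^3·2
degree 0: 4−4−0 = 0 → Ȟ^0 ≅ 0
degree 1: 4−0−4 = 0 plus torsion [2] → Ȟ^1 ≅ Z/2
degree 2: 0−0−0 = 0 → Ȟ^2 ≅ 0

Ȟ^0 ≅ 0, Ȟ^1 ≅ Z/2 and Ȟ^2 ≅ 0


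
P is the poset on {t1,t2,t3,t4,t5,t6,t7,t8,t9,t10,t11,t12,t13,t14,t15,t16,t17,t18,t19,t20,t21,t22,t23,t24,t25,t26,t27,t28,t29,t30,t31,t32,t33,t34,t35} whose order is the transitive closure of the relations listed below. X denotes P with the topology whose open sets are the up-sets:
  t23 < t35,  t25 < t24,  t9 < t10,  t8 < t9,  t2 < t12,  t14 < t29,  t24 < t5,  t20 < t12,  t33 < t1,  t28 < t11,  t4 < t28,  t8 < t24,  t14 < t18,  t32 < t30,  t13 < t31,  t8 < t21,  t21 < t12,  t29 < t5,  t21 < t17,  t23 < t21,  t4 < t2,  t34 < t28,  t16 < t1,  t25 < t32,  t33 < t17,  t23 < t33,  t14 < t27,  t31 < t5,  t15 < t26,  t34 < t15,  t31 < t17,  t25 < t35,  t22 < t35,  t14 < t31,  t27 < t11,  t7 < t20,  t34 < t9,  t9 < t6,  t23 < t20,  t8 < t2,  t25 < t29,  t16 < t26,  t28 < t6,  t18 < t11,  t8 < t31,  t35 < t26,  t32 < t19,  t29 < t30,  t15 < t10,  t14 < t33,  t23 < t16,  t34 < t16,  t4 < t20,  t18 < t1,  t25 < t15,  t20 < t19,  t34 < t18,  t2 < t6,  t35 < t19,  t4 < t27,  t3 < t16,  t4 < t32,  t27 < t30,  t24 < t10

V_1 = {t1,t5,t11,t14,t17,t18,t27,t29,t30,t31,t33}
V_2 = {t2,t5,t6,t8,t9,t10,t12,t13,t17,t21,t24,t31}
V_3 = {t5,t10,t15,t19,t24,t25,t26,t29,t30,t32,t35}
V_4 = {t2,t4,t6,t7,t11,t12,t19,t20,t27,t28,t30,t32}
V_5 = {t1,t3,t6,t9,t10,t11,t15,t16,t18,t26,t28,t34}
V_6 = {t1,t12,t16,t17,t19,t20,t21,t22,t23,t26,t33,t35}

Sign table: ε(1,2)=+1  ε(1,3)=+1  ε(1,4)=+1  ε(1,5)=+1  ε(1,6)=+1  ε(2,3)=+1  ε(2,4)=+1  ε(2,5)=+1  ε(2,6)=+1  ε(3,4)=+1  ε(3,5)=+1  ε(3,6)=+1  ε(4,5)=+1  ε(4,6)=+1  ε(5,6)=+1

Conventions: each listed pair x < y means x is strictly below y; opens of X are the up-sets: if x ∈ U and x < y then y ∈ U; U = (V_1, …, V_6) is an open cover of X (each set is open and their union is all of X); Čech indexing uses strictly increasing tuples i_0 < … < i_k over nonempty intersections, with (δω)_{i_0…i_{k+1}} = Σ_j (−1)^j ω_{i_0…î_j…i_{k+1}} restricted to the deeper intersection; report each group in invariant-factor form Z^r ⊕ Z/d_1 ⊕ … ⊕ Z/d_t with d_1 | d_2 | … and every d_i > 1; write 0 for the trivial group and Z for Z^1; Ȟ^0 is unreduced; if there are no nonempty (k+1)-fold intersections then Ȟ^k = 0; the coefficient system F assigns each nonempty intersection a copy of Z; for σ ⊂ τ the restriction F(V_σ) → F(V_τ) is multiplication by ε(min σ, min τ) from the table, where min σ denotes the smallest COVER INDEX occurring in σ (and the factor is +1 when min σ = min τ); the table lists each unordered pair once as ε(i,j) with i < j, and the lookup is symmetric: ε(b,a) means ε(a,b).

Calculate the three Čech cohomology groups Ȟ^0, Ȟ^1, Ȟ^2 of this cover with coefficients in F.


Ȟ^0(U;F) ≅ Z, Ȟ^1(U;F) ≅ 0 and Ȟ^2(U;F) ≅ Z/2

nonempty overlaps:
  V12={t5,t17,t31} V13={t5,t29,t30} V14={t11,t27,t30} V15={t1,t11,t18} V16={t1,t17,t33} V23={t5,t10,t24} V24={t2,t6,t12} V25={t6,t9,t10} V26={t12,t17,t21} V34={t19,t30,t32} V35={t10,t15,t26} V36={t19,t26,t35} V45={t6,t11,t28} V46={t12,t19,t20} V56={t1,t16,t26}
  V123={t5} V126={t17} V134={t30} V145={t11} V156={t1} V235={t10} V245={t6} V246={t12} V346={t19} V356={t26}
C dims 6,15,10; δ0: rk 5, SNF 1^5; δ1: rk 10, SNF 1^9·2
degree 0: 6−5−0 = 1 → Ȟ^0 ≅ Z
degree 1: 15−10−5 = 0 → Ȟ^1 ≅ 0
degree 2: 10−0−10 = 0 plus torsion [2] → Ȟ^2 ≅ Z/2


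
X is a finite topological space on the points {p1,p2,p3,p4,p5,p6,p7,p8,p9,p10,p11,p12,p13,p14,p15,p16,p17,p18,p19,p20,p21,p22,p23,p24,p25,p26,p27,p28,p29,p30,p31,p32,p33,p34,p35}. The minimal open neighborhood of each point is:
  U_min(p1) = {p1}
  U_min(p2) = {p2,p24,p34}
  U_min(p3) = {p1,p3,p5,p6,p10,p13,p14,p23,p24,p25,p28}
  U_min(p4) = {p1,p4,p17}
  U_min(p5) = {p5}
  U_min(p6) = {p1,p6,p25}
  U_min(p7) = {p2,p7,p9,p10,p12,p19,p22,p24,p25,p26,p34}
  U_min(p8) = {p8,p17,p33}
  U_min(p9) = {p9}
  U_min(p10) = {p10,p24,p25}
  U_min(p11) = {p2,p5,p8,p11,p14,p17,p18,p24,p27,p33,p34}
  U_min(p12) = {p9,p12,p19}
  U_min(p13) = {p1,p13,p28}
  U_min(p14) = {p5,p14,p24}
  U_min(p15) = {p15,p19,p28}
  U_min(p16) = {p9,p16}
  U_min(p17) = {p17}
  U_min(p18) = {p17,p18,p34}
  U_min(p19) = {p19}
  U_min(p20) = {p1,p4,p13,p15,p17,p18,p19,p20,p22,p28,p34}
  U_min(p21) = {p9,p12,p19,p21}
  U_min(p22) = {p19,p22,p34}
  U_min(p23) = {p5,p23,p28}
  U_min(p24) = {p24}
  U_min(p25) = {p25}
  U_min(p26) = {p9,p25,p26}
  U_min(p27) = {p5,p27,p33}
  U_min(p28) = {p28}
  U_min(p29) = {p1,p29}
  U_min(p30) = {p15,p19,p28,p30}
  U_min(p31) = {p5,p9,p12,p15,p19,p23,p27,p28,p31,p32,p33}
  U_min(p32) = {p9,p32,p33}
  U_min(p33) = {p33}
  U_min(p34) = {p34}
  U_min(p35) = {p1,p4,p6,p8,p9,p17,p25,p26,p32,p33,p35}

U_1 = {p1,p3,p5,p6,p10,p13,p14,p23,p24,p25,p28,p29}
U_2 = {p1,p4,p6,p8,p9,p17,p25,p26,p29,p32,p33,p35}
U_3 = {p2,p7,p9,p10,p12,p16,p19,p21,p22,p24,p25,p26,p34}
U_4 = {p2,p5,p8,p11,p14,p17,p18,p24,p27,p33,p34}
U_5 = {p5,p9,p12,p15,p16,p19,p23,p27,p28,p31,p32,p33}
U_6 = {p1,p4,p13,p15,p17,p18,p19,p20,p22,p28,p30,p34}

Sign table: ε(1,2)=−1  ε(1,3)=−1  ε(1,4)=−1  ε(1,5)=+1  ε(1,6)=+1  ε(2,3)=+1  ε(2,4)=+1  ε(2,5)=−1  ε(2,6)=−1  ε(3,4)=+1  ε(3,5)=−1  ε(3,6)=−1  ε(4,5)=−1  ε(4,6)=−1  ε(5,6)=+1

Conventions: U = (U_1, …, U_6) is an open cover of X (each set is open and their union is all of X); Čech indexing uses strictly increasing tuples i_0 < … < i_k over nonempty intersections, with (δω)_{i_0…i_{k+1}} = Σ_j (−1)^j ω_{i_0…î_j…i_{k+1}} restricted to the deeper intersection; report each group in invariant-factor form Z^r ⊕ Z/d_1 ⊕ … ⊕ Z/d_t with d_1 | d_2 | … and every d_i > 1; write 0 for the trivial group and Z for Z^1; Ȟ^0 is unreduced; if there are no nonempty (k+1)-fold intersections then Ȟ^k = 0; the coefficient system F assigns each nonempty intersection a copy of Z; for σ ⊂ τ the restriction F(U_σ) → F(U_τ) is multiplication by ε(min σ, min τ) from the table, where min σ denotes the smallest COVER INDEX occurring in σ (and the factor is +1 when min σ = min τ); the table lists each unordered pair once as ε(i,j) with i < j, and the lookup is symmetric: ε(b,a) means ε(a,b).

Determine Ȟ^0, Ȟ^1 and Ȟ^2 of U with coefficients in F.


cover nerve:
  U12={p1,p6,p25,p29} U13={p10,p24,p25} U14={p5,p14,p24} U15={p5,p23,p28} U16={p1,p13,p28} U23={p9,p25,p26} U24={p8,p17,p33} U25={p9,p32,p33} U26={p1,p4,p17} U34={p2,p24,p34} U35={p9,p12,p16,p19} U36={p19,p22,p34} U45={p5,p27,p33} U46={p17,p18,p34} U56={p15,p19,p28}
  U123={p25} U126={p1} U134={p24} U145={p5} U156={p28} U235={p9} U245={p33} U246={p17} U346={p34} U356={p19}
C dims 6,15,10; δ0: rk 5, SNF 1^5; δ1: rk 10, SNF 1^9·2
Ȟ^0: (6−5)−0=1 ⇒ Z
Ȟ^1: (15−10)−5=0 ⇒ 0
Ȟ^2: (10−0)−10=0 plus torsion [2] ⇒ Z/2

Ȟ^0 = Z, Ȟ^1 = 0 and Ȟ^2 = Z/2
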